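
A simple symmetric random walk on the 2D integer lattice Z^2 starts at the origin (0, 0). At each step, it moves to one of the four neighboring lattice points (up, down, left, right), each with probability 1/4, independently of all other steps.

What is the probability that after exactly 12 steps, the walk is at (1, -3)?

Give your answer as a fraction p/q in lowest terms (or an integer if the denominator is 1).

Answer: 49005/2097152

Derivation:
Let h be the number of horizontal steps (so 12-h are vertical). To end at (1,-3) need (h+1)/2 right-steps and ((12-h)-3)/2 up-steps.
Sum over h with 1 ≤ h ≤ 9, h ≡ 1 (mod 2), 12-h ≡ 1 (mod 2):
h=1: C(12,1)·C(1,1)·C(11,4) = 12·1·330 = 3960
h=3: C(12,3)·C(3,2)·C(9,3) = 220·3·84 = 55440
h=5: C(12,5)·C(5,3)·C(7,2) = 792·10·21 = 166320
h=7: C(12,7)·C(7,4)·C(5,1) = 792·35·5 = 138600
h=9: C(12,9)·C(9,5)·C(3,0) = 220·126·1 = 27720
Total favorable: 392040
Total paths: 4^12 = 16777216
P = 392040/16777216 = 49005/2097152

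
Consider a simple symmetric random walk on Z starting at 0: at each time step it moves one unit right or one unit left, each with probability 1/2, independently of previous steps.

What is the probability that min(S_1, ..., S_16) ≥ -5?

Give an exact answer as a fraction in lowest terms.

Answer: 28067/32768

Derivation:
Let f(t,s) = #length-t paths at position s with S_1..S_t all ≥ -5.
f(t,s) = f(t-1,s-1) + f(t-1,s+1) for s ≥ -5; f(t,s) = 0 for s < -5.
t=0: f(0,0)=1
t=1: f(1,-1)=1 f(1,1)=1
t=2: f(2,-2)=1 f(2,0)=2 f(2,2)=1
t=3: f(3,-3)=1 f(3,-1)=3 f(3,1)=3 f(3,3)=1
t=4: f(4,-4)=1 f(4,-2)=4 f(4,0)=6 f(4,2)=4 f(4,4)=1
t=5: f(5,-5)=1 f(5,-3)=5 f(5,-1)=10 f(5,1)=10 f(5,3)=5 f(5,5)=1
t=6: f(6,-4)=6 f(6,-2)=15 f(6,0)=20 f(6,2)=15 f(6,4)=6 f(6,6)=1
t=7: f(7,-5)=6 f(7,-3)=21 f(7,-1)=35 f(7,1)=35 f(7,3)=21 f(7,5)=7 f(7,7)=1
t=8: f(8,-4)=27 f(8,-2)=56 f(8,0)=70 f(8,2)=56 f(8,4)=28 f(8,6)=8 f(8,8)=1
t=9: f(9,-5)=27 f(9,-3)=83 f(9,-1)=126 f(9,1)=126 f(9,3)=84 f(9,5)=36 f(9,7)=9 f(9,9)=1
t=10: f(10,-4)=110 f(10,-2)=209 f(10,0)=252 f(10,2)=210 f(10,4)=120 f(10,6)=45 f(10,8)=10 f(10,10)=1
t=11: f(11,-5)=110 f(11,-3)=319 f(11,-1)=461 f(11,1)=462 f(11,3)=330 f(11,5)=165 f(11,7)=55 f(11,9)=11 f(11,11)=1
t=12: f(12,-4)=429 f(12,-2)=780 f(12,0)=923 f(12,2)=792 f(12,4)=495 f(12,6)=220 f(12,8)=66 f(12,10)=12 f(12,12)=1
t=13: f(13,-5)=429 f(13,-3)=1209 f(13,-1)=1703 f(13,1)=1715 f(13,3)=1287 f(13,5)=715 f(13,7)=286 f(13,9)=78 f(13,11)=13 f(13,13)=1
t=14: f(14,-4)=1638 f(14,-2)=2912 f(14,0)=3418 f(14,2)=3002 f(14,4)=2002 f(14,6)=1001 f(14,8)=364 f(14,10)=91 f(14,12)=14 f(14,14)=1
t=15: f(15,-5)=1638 f(15,-3)=4550 f(15,-1)=6330 f(15,1)=6420 f(15,3)=5004 f(15,5)=3003 f(15,7)=1365 f(15,9)=455 f(15,11)=105 f(15,13)=15 f(15,15)=1
t=16: f(16,-4)=6188 f(16,-2)=10880 f(16,0)=12750 f(16,2)=11424 f(16,4)=8007 f(16,6)=4368 f(16,8)=1820 f(16,10)=560 f(16,12)=120 f(16,14)=16 f(16,16)=1
Σ_s f(16,s) = 56134
P = 56134/65536 = 28067/32768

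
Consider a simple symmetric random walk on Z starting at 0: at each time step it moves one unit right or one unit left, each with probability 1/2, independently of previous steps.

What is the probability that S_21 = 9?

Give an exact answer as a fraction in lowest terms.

To reach position 9 after 21 steps: need 15 steps of +1 and 6 of -1.
Favorable paths: C(21,15) = 54264
Total paths: 2^21 = 2097152
P = 54264/2097152 = 6783/262144

Answer: 6783/262144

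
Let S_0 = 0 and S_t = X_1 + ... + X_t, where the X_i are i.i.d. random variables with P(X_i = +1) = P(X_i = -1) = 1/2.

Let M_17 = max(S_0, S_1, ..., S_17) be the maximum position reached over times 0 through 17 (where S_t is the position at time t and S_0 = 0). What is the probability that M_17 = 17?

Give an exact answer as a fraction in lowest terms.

Answer: 1/131072

Derivation:
Let M_17 = max(S_0,...,S_17). Use the reflection principle: for j ≥ 1, #{paths with M_17 ≥ j} = #{S_17 ≥ j} + #{S_17 ≥ j+1}.
By reflection, #{M_17 ≥ 17} = #{S_17 ≥ 17} + #{S_17 ≥ 18} = 1 + 0 = 1.
#{M_17 ≥ 18} = #{S_17 ≥ 18} + #{S_17 ≥ 19} = 0 + 0 = 0.
#{M_17 = 17} = 1 - 0 = 1.
P(M_17 = 17) = 1/131072 = 1/131072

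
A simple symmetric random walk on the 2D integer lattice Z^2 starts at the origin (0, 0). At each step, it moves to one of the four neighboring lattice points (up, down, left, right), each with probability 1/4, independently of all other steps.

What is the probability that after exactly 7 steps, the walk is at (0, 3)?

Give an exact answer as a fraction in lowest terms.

Let h be the number of horizontal steps (so 7-h are vertical). To end at (0,3) need (h+0)/2 right-steps and ((7-h)+3)/2 up-steps.
Sum over h with 0 ≤ h ≤ 4, h ≡ 0 (mod 2), 7-h ≡ 1 (mod 2):
h=0: C(7,0)·C(0,0)·C(7,5) = 1·1·21 = 21
h=2: C(7,2)·C(2,1)·C(5,4) = 21·2·5 = 210
h=4: C(7,4)·C(4,2)·C(3,3) = 35·6·1 = 210
Total favorable: 441
Total paths: 4^7 = 16384
P = 441/16384 = 441/16384

Answer: 441/16384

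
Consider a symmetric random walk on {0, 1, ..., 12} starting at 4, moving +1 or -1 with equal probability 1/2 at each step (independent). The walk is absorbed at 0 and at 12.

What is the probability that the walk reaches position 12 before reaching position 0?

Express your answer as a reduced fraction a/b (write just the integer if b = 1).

Answer: 1/3

Derivation:
Symmetric walk (p = 1/2): the harmonic-function argument gives P(hit 12 before 0 | start at 4) = a/N.
P = 4/12 = 1/3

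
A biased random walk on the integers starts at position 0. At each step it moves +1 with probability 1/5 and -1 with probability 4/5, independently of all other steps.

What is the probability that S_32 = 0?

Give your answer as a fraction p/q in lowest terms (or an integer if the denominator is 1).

Answer: 516324123463385088/4656612873077392578125

Derivation:
To be at 0 after 32 steps: need exactly 16 steps of +1 and 16 of -1.
Number of such sequences: C(32,16) = 601080390
Each has probability (1/5)^16 · (4/5)^16 = 4294967296/23283064365386962890625
P = 601080390 · 4294967296/23283064365386962890625 = 516324123463385088/4656612873077392578125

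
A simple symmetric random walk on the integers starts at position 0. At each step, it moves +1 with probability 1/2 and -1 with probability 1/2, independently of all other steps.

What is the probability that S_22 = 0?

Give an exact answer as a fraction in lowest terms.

To return to 0 after 22 steps: need exactly 11 steps of +1 and 11 of -1.
Favorable paths: C(22,11) = 705432
Total paths: 2^22 = 4194304
P = 705432/4194304 = 88179/524288

Answer: 88179/524288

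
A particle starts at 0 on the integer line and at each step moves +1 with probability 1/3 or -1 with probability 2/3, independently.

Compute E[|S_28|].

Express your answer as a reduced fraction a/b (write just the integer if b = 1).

Answer: 216578218395532/22876792454961

Derivation:
S_28 takes values m ≡ 0 (mod 2) with |m| ≤ 28; P(S_28=m) = C(28,(28+m)/2) · (1/3)^((28+m)/2) · (2/3)^((28-m)/2).
Distribution: P(S=-28)=268435456/22876792454961, P(S=-26)=3758096384/22876792454961, P(S=-24)=939524096/847288609443, P(S=-22)=12213813248/2541865828329, P(S=-20)=38168166400/2541865828329, P(S=-18)=30534533120/847288609443, P(S=-16)=175573565440/2541865828329, P(S=-14)=275901317120/2541865828329, P(S=-12)=120706826240/847288609443, P(S=-10)=1207068262400/7625597484987, P(S=-8)=1146714849280/7625597484987, P(S=-6)=104246804480/847288609443, P(S=-4)=221524459520/2541865828329, P(S=-2)=136322744320/2541865828329, P(S=0)=24343347200/847288609443, P(S=2)=34080686080/2541865828329, P(S=4)=13845278720/2541865828329, P(S=6)=1628856320/847288609443, P(S=8)=4479354880/7625597484987, P(S=10)=1178777600/7625597484987, P(S=12)=29469440/847288609443, P(S=14)=16839680/2541865828329, P(S=16)=2679040/2541865828329, P(S=18)=116480/847288609443, P(S=20)=36400/2541865828329, P(S=22)=2912/2541865828329, P(S=24)=56/847288609443, P(S=26)=56/22876792454961, P(S=28)=1/22876792454961
E[|S_28|] = Σ_m |m|·P(S_28=m) = 216578218395532/22876792454961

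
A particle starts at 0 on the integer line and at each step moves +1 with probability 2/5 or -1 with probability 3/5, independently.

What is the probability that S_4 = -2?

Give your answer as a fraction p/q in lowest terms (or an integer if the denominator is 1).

Answer: 216/625

Derivation:
To reach position -2 after 4 steps: need 1 step of +1 and 3 steps of -1.
Number of such sequences: C(4,1) = 4
Each has probability (2/5)^1 · (3/5)^3 = 54/625
P = 4 · 54/625 = 216/625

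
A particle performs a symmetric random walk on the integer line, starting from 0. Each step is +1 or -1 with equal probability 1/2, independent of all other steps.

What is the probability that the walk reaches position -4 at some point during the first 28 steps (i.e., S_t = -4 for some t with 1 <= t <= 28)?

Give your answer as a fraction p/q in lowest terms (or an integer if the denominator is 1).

Count via complement. Let g(t,s) = #length-t paths at position s with S_1..S_t all ≠ -4.
g(t,s) = g(t-1,s-1) + g(t-1,s+1) for s ≠ -4; g(t,-4) = 0.
t=0: g(0,0)=1
t=1: g(1,-1)=1 g(1,1)=1
t=2: g(2,-2)=1 g(2,0)=2 g(2,2)=1
t=3: g(3,-3)=1 g(3,-1)=3 g(3,1)=3 g(3,3)=1
t=4: g(4,-2)=4 g(4,0)=6 g(4,2)=4 g(4,4)=1
t=5: g(5,-3)=4 g(5,-1)=10 g(5,1)=10 g(5,3)=5 g(5,5)=1
t=6: g(6,-2)=14 g(6,0)=20 g(6,2)=15 g(6,4)=6 g(6,6)=1
t=7: g(7,-3)=14 g(7,-1)=34 g(7,1)=35 g(7,3)=21 g(7,5)=7 g(7,7)=1
t=8: g(8,-2)=48 g(8,0)=69 g(8,2)=56 g(8,4)=28 g(8,6)=8 g(8,8)=1
t=9: g(9,-3)=48 g(9,-1)=117 g(9,1)=125 g(9,3)=84 g(9,5)=36 g(9,7)=9 g(9,9)=1
t=10: g(10,-2)=165 g(10,0)=242 g(10,2)=209 g(10,4)=120 g(10,6)=45 g(10,8)=10 g(10,10)=1
t=11: g(11,-3)=165 g(11,-1)=407 g(11,1)=451 g(11,3)=329 g(11,5)=165 g(11,7)=55 g(11,9)=11 g(11,11)=1
t=12: g(12,-2)=572 g(12,0)=858 g(12,2)=780 g(12,4)=494 g(12,6)=220 g(12,8)=66 g(12,10)=12 g(12,12)=1
t=13: g(13,-3)=572 g(13,-1)=1430 g(13,1)=1638 g(13,3)=1274 g(13,5)=714 g(13,7)=286 g(13,9)=78 g(13,11)=13 g(13,13)=1
t=14: g(14,-2)=2002 g(14,0)=3068 g(14,2)=2912 g(14,4)=1988 g(14,6)=1000 g(14,8)=364 g(14,10)=91 g(14,12)=14 g(14,14)=1
t=15: g(15,-3)=2002 g(15,-1)=5070 g(15,1)=5980 g(15,3)=4900 g(15,5)=2988 g(15,7)=1364 g(15,9)=455 g(15,11)=105 g(15,13)=15 g(15,15)=1
t=16: g(16,-2)=7072 g(16,0)=11050 g(16,2)=10880 g(16,4)=7888 g(16,6)=4352 g(16,8)=1819 g(16,10)=560 g(16,12)=120 g(16,14)=16 g(16,16)=1
t=17: g(17,-3)=7072 g(17,-1)=18122 g(17,1)=21930 g(17,3)=18768 g(17,5)=12240 g(17,7)=6171 g(17,9)=2379 g(17,11)=680 g(17,13)=136 g(17,15)=17 g(17,17)=1
t=18: g(18,-2)=25194 g(18,0)=40052 g(18,2)=40698 g(18,4)=31008 g(18,6)=18411 g(18,8)=8550 g(18,10)=3059 g(18,12)=816 g(18,14)=153 g(18,16)=18 g(18,18)=1
t=19: g(19,-3)=25194 g(19,-1)=65246 g(19,1)=80750 g(19,3)=71706 g(19,5)=49419 g(19,7)=26961 g(19,9)=11609 g(19,11)=3875 g(19,13)=969 g(19,15)=171 g(19,17)=19 g(19,19)=1
t=20: g(20,-2)=90440 g(20,0)=145996 g(20,2)=152456 g(20,4)=121125 g(20,6)=76380 g(20,8)=38570 g(20,10)=15484 g(20,12)=4844 g(20,14)=1140 g(20,16)=190 g(20,18)=20 g(20,20)=1
t=21: g(21,-3)=90440 g(21,-1)=236436 g(21,1)=298452 g(21,3)=273581 g(21,5)=197505 g(21,7)=114950 g(21,9)=54054 g(21,11)=20328 g(21,13)=5984 g(21,15)=1330 g(21,17)=210 g(21,19)=21 g(21,21)=1
t=22: g(22,-2)=326876 g(22,0)=534888 g(22,2)=572033 g(22,4)=471086 g(22,6)=312455 g(22,8)=169004 g(22,10)=74382 g(22,12)=26312 g(22,14)=7314 g(22,16)=1540 g(22,18)=231 g(22,20)=22 g(22,22)=1
t=23: g(23,-3)=326876 g(23,-1)=861764 g(23,1)=1106921 g(23,3)=1043119 g(23,5)=783541 g(23,7)=481459 g(23,9)=243386 g(23,11)=100694 g(23,13)=33626 g(23,15)=8854 g(23,17)=1771 g(23,19)=253 g(23,21)=23 g(23,23)=1
t=24: g(24,-2)=1188640 g(24,0)=1968685 g(24,2)=2150040 g(24,4)=1826660 g(24,6)=1265000 g(24,8)=724845 g(24,10)=344080 g(24,12)=134320 g(24,14)=42480 g(24,16)=10625 g(24,18)=2024 g(24,20)=276 g(24,22)=24 g(24,24)=1
t=25: g(25,-3)=1188640 g(25,-1)=3157325 g(25,1)=4118725 g(25,3)=3976700 g(25,5)=3091660 g(25,7)=1989845 g(25,9)=1068925 g(25,11)=478400 g(25,13)=176800 g(25,15)=53105 g(25,17)=12649 g(25,19)=2300 g(25,21)=300 g(25,23)=25 g(25,25)=1
t=26: g(26,-2)=4345965 g(26,0)=7276050 g(26,2)=8095425 g(26,4)=7068360 g(26,6)=5081505 g(26,8)=3058770 g(26,10)=1547325 g(26,12)=655200 g(26,14)=229905 g(26,16)=65754 g(26,18)=14949 g(26,20)=2600 g(26,22)=325 g(26,24)=26 g(26,26)=1
t=27: g(27,-3)=4345965 g(27,-1)=11622015 g(27,1)=15371475 g(27,3)=15163785 g(27,5)=12149865 g(27,7)=8140275 g(27,9)=4606095 g(27,11)=2202525 g(27,13)=885105 g(27,15)=295659 g(27,17)=80703 g(27,19)=17549 g(27,21)=2925 g(27,23)=351 g(27,25)=27 g(27,27)=1
t=28: g(28,-2)=15967980 g(28,0)=26993490 g(28,2)=30535260 g(28,4)=27313650 g(28,6)=20290140 g(28,8)=12746370 g(28,10)=6808620 g(28,12)=3087630 g(28,14)=1180764 g(28,16)=376362 g(28,18)=98252 g(28,20)=20474 g(28,22)=3276 g(28,24)=378 g(28,26)=28 g(28,28)=1
Paths never hitting -4: Σ_s g(28,s) = 145422675
Paths hitting -4: 2^28 - 145422675 = 123012781
P = 123012781/268435456 = 123012781/268435456

Answer: 123012781/268435456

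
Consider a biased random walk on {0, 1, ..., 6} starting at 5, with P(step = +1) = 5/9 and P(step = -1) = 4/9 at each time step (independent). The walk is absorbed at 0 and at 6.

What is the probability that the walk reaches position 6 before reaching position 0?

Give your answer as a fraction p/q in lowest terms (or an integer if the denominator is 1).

Biased walk: p = 5/9, q = 4/9, r = q/p = 4/5
Gambler's ruin: P(hit 6 before 0 | start at 5) = (1 - r^a)/(1 - r^N)
r^5 = 1024/3125; r^6 = 4096/15625
P = (1 - 1024/3125) / (1 - 4096/15625) = 2101/3125 / 11529/15625 = 10505/11529

Answer: 10505/11529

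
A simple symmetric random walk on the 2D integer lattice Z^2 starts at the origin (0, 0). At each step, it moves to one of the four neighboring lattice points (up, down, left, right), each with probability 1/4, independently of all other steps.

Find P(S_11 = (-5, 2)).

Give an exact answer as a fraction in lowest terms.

Let h be the number of horizontal steps (so 11-h are vertical). To end at (-5,2) need (h-5)/2 right-steps and ((11-h)+2)/2 up-steps.
Sum over h with 5 ≤ h ≤ 9, h ≡ 1 (mod 2), 11-h ≡ 0 (mod 2):
h=5: C(11,5)·C(5,0)·C(6,4) = 462·1·15 = 6930
h=7: C(11,7)·C(7,1)·C(4,3) = 330·7·4 = 9240
h=9: C(11,9)·C(9,2)·C(2,2) = 55·36·1 = 1980
Total favorable: 18150
Total paths: 4^11 = 4194304
P = 18150/4194304 = 9075/2097152

Answer: 9075/2097152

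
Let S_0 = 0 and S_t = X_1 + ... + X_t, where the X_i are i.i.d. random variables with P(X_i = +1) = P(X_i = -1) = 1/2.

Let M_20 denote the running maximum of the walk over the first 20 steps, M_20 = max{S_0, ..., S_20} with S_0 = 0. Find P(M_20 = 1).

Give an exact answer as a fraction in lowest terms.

Answer: 20995/131072

Derivation:
Let M_20 = max(S_0,...,S_20). Use the reflection principle: for j ≥ 1, #{paths with M_20 ≥ j} = #{S_20 ≥ j} + #{S_20 ≥ j+1}.
By reflection, #{M_20 ≥ 1} = #{S_20 ≥ 1} + #{S_20 ≥ 2} = 431910 + 431910 = 863820.
#{M_20 ≥ 2} = #{S_20 ≥ 2} + #{S_20 ≥ 3} = 431910 + 263950 = 695860.
#{M_20 = 1} = 863820 - 695860 = 167960.
P(M_20 = 1) = 167960/1048576 = 20995/131072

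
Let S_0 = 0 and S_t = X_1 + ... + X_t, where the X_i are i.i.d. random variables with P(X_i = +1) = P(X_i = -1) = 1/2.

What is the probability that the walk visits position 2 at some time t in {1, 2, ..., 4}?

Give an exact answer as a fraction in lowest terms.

Count via complement. Let g(t,s) = #length-t paths at position s with S_1..S_t all ≠ 2.
g(t,s) = g(t-1,s-1) + g(t-1,s+1) for s ≠ 2; g(t,2) = 0.
t=0: g(0,0)=1
t=1: g(1,-1)=1 g(1,1)=1
t=2: g(2,-2)=1 g(2,0)=2
t=3: g(3,-3)=1 g(3,-1)=3 g(3,1)=2
t=4: g(4,-4)=1 g(4,-2)=4 g(4,0)=5
Paths never hitting 2: Σ_s g(4,s) = 10
Paths hitting 2: 2^4 - 10 = 6
P = 6/16 = 3/8

Answer: 3/8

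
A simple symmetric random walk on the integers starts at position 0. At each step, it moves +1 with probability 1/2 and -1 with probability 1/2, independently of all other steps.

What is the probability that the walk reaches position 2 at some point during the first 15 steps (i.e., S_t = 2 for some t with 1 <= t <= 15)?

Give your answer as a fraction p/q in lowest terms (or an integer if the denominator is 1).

Answer: 9949/16384

Derivation:
Count via complement. Let g(t,s) = #length-t paths at position s with S_1..S_t all ≠ 2.
g(t,s) = g(t-1,s-1) + g(t-1,s+1) for s ≠ 2; g(t,2) = 0.
t=0: g(0,0)=1
t=1: g(1,-1)=1 g(1,1)=1
t=2: g(2,-2)=1 g(2,0)=2
t=3: g(3,-3)=1 g(3,-1)=3 g(3,1)=2
t=4: g(4,-4)=1 g(4,-2)=4 g(4,0)=5
t=5: g(5,-5)=1 g(5,-3)=5 g(5,-1)=9 g(5,1)=5
t=6: g(6,-6)=1 g(6,-4)=6 g(6,-2)=14 g(6,0)=14
t=7: g(7,-7)=1 g(7,-5)=7 g(7,-3)=20 g(7,-1)=28 g(7,1)=14
t=8: g(8,-8)=1 g(8,-6)=8 g(8,-4)=27 g(8,-2)=48 g(8,0)=42
t=9: g(9,-9)=1 g(9,-7)=9 g(9,-5)=35 g(9,-3)=75 g(9,-1)=90 g(9,1)=42
t=10: g(10,-10)=1 g(10,-8)=10 g(10,-6)=44 g(10,-4)=110 g(10,-2)=165 g(10,0)=132
t=11: g(11,-11)=1 g(11,-9)=11 g(11,-7)=54 g(11,-5)=154 g(11,-3)=275 g(11,-1)=297 g(11,1)=132
t=12: g(12,-12)=1 g(12,-10)=12 g(12,-8)=65 g(12,-6)=208 g(12,-4)=429 g(12,-2)=572 g(12,0)=429
t=13: g(13,-13)=1 g(13,-11)=13 g(13,-9)=77 g(13,-7)=273 g(13,-5)=637 g(13,-3)=1001 g(13,-1)=1001 g(13,1)=429
t=14: g(14,-14)=1 g(14,-12)=14 g(14,-10)=90 g(14,-8)=350 g(14,-6)=910 g(14,-4)=1638 g(14,-2)=2002 g(14,0)=1430
t=15: g(15,-15)=1 g(15,-13)=15 g(15,-11)=104 g(15,-9)=440 g(15,-7)=1260 g(15,-5)=2548 g(15,-3)=3640 g(15,-1)=3432 g(15,1)=1430
Paths never hitting 2: Σ_s g(15,s) = 12870
Paths hitting 2: 2^15 - 12870 = 19898
P = 19898/32768 = 9949/16384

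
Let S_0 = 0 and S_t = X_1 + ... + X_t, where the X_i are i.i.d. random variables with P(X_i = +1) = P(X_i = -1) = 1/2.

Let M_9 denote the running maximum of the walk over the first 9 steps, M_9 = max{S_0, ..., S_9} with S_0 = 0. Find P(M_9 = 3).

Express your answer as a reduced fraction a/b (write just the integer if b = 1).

Let M_9 = max(S_0,...,S_9). Use the reflection principle: for j ≥ 1, #{paths with M_9 ≥ j} = #{S_9 ≥ j} + #{S_9 ≥ j+1}.
By reflection, #{M_9 ≥ 3} = #{S_9 ≥ 3} + #{S_9 ≥ 4} = 130 + 46 = 176.
#{M_9 ≥ 4} = #{S_9 ≥ 4} + #{S_9 ≥ 5} = 46 + 46 = 92.
#{M_9 = 3} = 176 - 92 = 84.
P(M_9 = 3) = 84/512 = 21/128

Answer: 21/128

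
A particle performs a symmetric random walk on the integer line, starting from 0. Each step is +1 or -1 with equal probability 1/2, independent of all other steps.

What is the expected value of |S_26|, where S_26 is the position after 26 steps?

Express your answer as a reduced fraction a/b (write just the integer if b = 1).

Answer: 16900975/4194304

Derivation:
S_26 takes values m ≡ 0 (mod 2) with |m| ≤ 26; P(S_26=m) = C(26,(26+m)/2)/2^26.
Total paths: 2^26 = 67108864
Distribution: P(S=-26)=1/67108864, P(S=-24)=26/67108864, P(S=-22)=325/67108864, P(S=-20)=2600/67108864, P(S=-18)=14950/67108864, P(S=-16)=65780/67108864, P(S=-14)=230230/67108864, P(S=-12)=657800/67108864, P(S=-10)=1562275/67108864, P(S=-8)=3124550/67108864, P(S=-6)=5311735/67108864, P(S=-4)=7726160/67108864, P(S=-2)=9657700/67108864, P(S=0)=10400600/67108864, P(S=2)=9657700/67108864, P(S=4)=7726160/67108864, P(S=6)=5311735/67108864, P(S=8)=3124550/67108864, P(S=10)=1562275/67108864, P(S=12)=657800/67108864, P(S=14)=230230/67108864, P(S=16)=65780/67108864, P(S=18)=14950/67108864, P(S=20)=2600/67108864, P(S=22)=325/67108864, P(S=24)=26/67108864, P(S=26)=1/67108864
E[|S_26|] = Σ_m |m|·P(S_26=m) = 270415600/67108864 = 16900975/4194304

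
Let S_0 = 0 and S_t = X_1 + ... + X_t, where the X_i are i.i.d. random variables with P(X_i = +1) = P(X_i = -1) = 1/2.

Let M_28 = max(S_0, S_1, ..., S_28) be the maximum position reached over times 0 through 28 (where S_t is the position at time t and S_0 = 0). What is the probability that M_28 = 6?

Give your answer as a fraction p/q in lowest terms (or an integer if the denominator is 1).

Let M_28 = max(S_0,...,S_28). Use the reflection principle: for j ≥ 1, #{paths with M_28 ≥ j} = #{S_28 ≥ j} + #{S_28 ≥ j+1}.
By reflection, #{M_28 ≥ 6} = #{S_28 ≥ 6} + #{S_28 ≥ 7} = 46295513 + 24821333 = 71116846.
#{M_28 ≥ 7} = #{S_28 ≥ 7} + #{S_28 ≥ 8} = 24821333 + 24821333 = 49642666.
#{M_28 = 6} = 71116846 - 49642666 = 21474180.
P(M_28 = 6) = 21474180/268435456 = 5368545/67108864

Answer: 5368545/67108864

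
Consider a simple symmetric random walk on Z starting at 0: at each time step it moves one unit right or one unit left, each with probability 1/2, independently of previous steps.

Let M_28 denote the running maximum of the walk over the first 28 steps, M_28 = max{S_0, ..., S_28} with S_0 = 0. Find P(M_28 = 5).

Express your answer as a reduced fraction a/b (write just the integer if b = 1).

Let M_28 = max(S_0,...,S_28). Use the reflection principle: for j ≥ 1, #{paths with M_28 ≥ j} = #{S_28 ≥ j} + #{S_28 ≥ j+1}.
By reflection, #{M_28 ≥ 5} = #{S_28 ≥ 5} + #{S_28 ≥ 6} = 46295513 + 46295513 = 92591026.
#{M_28 ≥ 6} = #{S_28 ≥ 6} + #{S_28 ≥ 7} = 46295513 + 24821333 = 71116846.
#{M_28 = 5} = 92591026 - 71116846 = 21474180.
P(M_28 = 5) = 21474180/268435456 = 5368545/67108864

Answer: 5368545/67108864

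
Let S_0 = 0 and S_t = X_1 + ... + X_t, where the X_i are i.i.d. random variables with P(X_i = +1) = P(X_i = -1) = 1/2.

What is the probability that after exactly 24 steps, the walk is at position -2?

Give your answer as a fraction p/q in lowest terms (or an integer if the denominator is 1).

Answer: 156009/1048576

Derivation:
To reach position -2 after 24 steps: need 11 steps of +1 and 13 of -1.
Favorable paths: C(24,11) = 2496144
Total paths: 2^24 = 16777216
P = 2496144/16777216 = 156009/1048576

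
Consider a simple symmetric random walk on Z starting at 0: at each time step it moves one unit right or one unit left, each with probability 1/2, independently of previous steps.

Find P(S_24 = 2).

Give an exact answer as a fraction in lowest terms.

Answer: 156009/1048576

Derivation:
To reach position 2 after 24 steps: need 13 steps of +1 and 11 of -1.
Favorable paths: C(24,13) = 2496144
Total paths: 2^24 = 16777216
P = 2496144/16777216 = 156009/1048576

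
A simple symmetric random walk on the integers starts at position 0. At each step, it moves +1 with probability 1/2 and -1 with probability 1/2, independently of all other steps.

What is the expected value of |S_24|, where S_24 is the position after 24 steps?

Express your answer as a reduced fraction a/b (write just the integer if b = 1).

Answer: 2028117/524288

Derivation:
S_24 takes values m ≡ 0 (mod 2) with |m| ≤ 24; P(S_24=m) = C(24,(24+m)/2)/2^24.
Total paths: 2^24 = 16777216
Distribution: P(S=-24)=1/16777216, P(S=-22)=24/16777216, P(S=-20)=276/16777216, P(S=-18)=2024/16777216, P(S=-16)=10626/16777216, P(S=-14)=42504/16777216, P(S=-12)=134596/16777216, P(S=-10)=346104/16777216, P(S=-8)=735471/16777216, P(S=-6)=1307504/16777216, P(S=-4)=1961256/16777216, P(S=-2)=2496144/16777216, P(S=0)=2704156/16777216, P(S=2)=2496144/16777216, P(S=4)=1961256/16777216, P(S=6)=1307504/16777216, P(S=8)=735471/16777216, P(S=10)=346104/16777216, P(S=12)=134596/16777216, P(S=14)=42504/16777216, P(S=16)=10626/16777216, P(S=18)=2024/16777216, P(S=20)=276/16777216, P(S=22)=24/16777216, P(S=24)=1/16777216
E[|S_24|] = Σ_m |m|·P(S_24=m) = 64899744/16777216 = 2028117/524288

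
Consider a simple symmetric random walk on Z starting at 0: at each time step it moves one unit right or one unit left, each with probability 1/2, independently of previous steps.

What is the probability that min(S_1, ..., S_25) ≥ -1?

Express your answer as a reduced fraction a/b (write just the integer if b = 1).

Answer: 1300075/4194304

Derivation:
Let f(t,s) = #length-t paths at position s with S_1..S_t all ≥ -1.
f(t,s) = f(t-1,s-1) + f(t-1,s+1) for s ≥ -1; f(t,s) = 0 for s < -1.
t=0: f(0,0)=1
t=1: f(1,-1)=1 f(1,1)=1
t=2: f(2,0)=2 f(2,2)=1
t=3: f(3,-1)=2 f(3,1)=3 f(3,3)=1
t=4: f(4,0)=5 f(4,2)=4 f(4,4)=1
t=5: f(5,-1)=5 f(5,1)=9 f(5,3)=5 f(5,5)=1
t=6: f(6,0)=14 f(6,2)=14 f(6,4)=6 f(6,6)=1
t=7: f(7,-1)=14 f(7,1)=28 f(7,3)=20 f(7,5)=7 f(7,7)=1
t=8: f(8,0)=42 f(8,2)=48 f(8,4)=27 f(8,6)=8 f(8,8)=1
t=9: f(9,-1)=42 f(9,1)=90 f(9,3)=75 f(9,5)=35 f(9,7)=9 f(9,9)=1
t=10: f(10,0)=132 f(10,2)=165 f(10,4)=110 f(10,6)=44 f(10,8)=10 f(10,10)=1
t=11: f(11,-1)=132 f(11,1)=297 f(11,3)=275 f(11,5)=154 f(11,7)=54 f(11,9)=11 f(11,11)=1
t=12: f(12,0)=429 f(12,2)=572 f(12,4)=429 f(12,6)=208 f(12,8)=65 f(12,10)=12 f(12,12)=1
t=13: f(13,-1)=429 f(13,1)=1001 f(13,3)=1001 f(13,5)=637 f(13,7)=273 f(13,9)=77 f(13,11)=13 f(13,13)=1
t=14: f(14,0)=1430 f(14,2)=2002 f(14,4)=1638 f(14,6)=910 f(14,8)=350 f(14,10)=90 f(14,12)=14 f(14,14)=1
t=15: f(15,-1)=1430 f(15,1)=3432 f(15,3)=3640 f(15,5)=2548 f(15,7)=1260 f(15,9)=440 f(15,11)=104 f(15,13)=15 f(15,15)=1
t=16: f(16,0)=4862 f(16,2)=7072 f(16,4)=6188 f(16,6)=3808 f(16,8)=1700 f(16,10)=544 f(16,12)=119 f(16,14)=16 f(16,16)=1
t=17: f(17,-1)=4862 f(17,1)=11934 f(17,3)=13260 f(17,5)=9996 f(17,7)=5508 f(17,9)=2244 f(17,11)=663 f(17,13)=135 f(17,15)=17 f(17,17)=1
t=18: f(18,0)=16796 f(18,2)=25194 f(18,4)=23256 f(18,6)=15504 f(18,8)=7752 f(18,10)=2907 f(18,12)=798 f(18,14)=152 f(18,16)=18 f(18,18)=1
t=19: f(19,-1)=16796 f(19,1)=41990 f(19,3)=48450 f(19,5)=38760 f(19,7)=23256 f(19,9)=10659 f(19,11)=3705 f(19,13)=950 f(19,15)=170 f(19,17)=19 f(19,19)=1
t=20: f(20,0)=58786 f(20,2)=90440 f(20,4)=87210 f(20,6)=62016 f(20,8)=33915 f(20,10)=14364 f(20,12)=4655 f(20,14)=1120 f(20,16)=189 f(20,18)=20 f(20,20)=1
t=21: f(21,-1)=58786 f(21,1)=149226 f(21,3)=177650 f(21,5)=149226 f(21,7)=95931 f(21,9)=48279 f(21,11)=19019 f(21,13)=5775 f(21,15)=1309 f(21,17)=209 f(21,19)=21 f(21,21)=1
t=22: f(22,0)=208012 f(22,2)=326876 f(22,4)=326876 f(22,6)=245157 f(22,8)=144210 f(22,10)=67298 f(22,12)=24794 f(22,14)=7084 f(22,16)=1518 f(22,18)=230 f(22,20)=22 f(22,22)=1
t=23: f(23,-1)=208012 f(23,1)=534888 f(23,3)=653752 f(23,5)=572033 f(23,7)=389367 f(23,9)=211508 f(23,11)=92092 f(23,13)=31878 f(23,15)=8602 f(23,17)=1748 f(23,19)=252 f(23,21)=23 f(23,23)=1
t=24: f(24,0)=742900 f(24,2)=1188640 f(24,4)=1225785 f(24,6)=961400 f(24,8)=600875 f(24,10)=303600 f(24,12)=123970 f(24,14)=40480 f(24,16)=10350 f(24,18)=2000 f(24,20)=275 f(24,22)=24 f(24,24)=1
t=25: f(25,-1)=742900 f(25,1)=1931540 f(25,3)=2414425 f(25,5)=2187185 f(25,7)=1562275 f(25,9)=904475 f(25,11)=427570 f(25,13)=164450 f(25,15)=50830 f(25,17)=12350 f(25,19)=2275 f(25,21)=299 f(25,23)=25 f(25,25)=1
Σ_s f(25,s) = 10400600
P = 10400600/33554432 = 1300075/4194304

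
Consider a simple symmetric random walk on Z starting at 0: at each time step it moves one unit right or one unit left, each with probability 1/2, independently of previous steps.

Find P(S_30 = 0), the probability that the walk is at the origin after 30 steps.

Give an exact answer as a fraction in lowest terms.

To return to 0 after 30 steps: need exactly 15 steps of +1 and 15 of -1.
Favorable paths: C(30,15) = 155117520
Total paths: 2^30 = 1073741824
P = 155117520/1073741824 = 9694845/67108864

Answer: 9694845/67108864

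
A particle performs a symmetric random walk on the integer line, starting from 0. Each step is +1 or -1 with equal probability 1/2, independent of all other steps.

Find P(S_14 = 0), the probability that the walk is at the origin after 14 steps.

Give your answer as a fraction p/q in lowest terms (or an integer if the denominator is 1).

To return to 0 after 14 steps: need exactly 7 steps of +1 and 7 of -1.
Favorable paths: C(14,7) = 3432
Total paths: 2^14 = 16384
P = 3432/16384 = 429/2048

Answer: 429/2048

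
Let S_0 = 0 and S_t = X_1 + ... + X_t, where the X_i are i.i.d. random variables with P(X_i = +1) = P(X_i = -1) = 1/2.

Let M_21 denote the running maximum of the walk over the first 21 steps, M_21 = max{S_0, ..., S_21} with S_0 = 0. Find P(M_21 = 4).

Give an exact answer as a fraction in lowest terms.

Answer: 101745/1048576

Derivation:
Let M_21 = max(S_0,...,S_21). Use the reflection principle: for j ≥ 1, #{paths with M_21 ≥ j} = #{S_21 ≥ j} + #{S_21 ≥ j+1}.
By reflection, #{M_21 ≥ 4} = #{S_21 ≥ 4} + #{S_21 ≥ 5} = 401930 + 401930 = 803860.
#{M_21 ≥ 5} = #{S_21 ≥ 5} + #{S_21 ≥ 6} = 401930 + 198440 = 600370.
#{M_21 = 4} = 803860 - 600370 = 203490.
P(M_21 = 4) = 203490/2097152 = 101745/1048576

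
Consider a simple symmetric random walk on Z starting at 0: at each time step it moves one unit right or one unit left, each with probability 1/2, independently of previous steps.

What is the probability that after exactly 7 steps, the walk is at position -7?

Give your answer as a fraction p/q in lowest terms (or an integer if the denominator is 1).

To reach position -7 after 7 steps: need 0 steps of +1 and 7 of -1.
Favorable paths: C(7,0) = 1
Total paths: 2^7 = 128
P = 1/128 = 1/128

Answer: 1/128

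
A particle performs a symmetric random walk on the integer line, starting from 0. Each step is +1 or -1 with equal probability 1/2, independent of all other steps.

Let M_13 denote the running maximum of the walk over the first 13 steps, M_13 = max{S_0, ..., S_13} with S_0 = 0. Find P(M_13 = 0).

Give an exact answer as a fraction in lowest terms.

Answer: 429/2048

Derivation:
Let M_13 = max(S_0,...,S_13). Use the reflection principle: for j ≥ 1, #{paths with M_13 ≥ j} = #{S_13 ≥ j} + #{S_13 ≥ j+1}.
P(M_13 ≥ 0) = 1 since S_0 = 0, so #{M_13 ≥ 0} = 8192.
#{M_13 ≥ 1} = #{S_13 ≥ 1} + #{S_13 ≥ 2} = 4096 + 2380 = 6476.
#{M_13 = 0} = 8192 - 6476 = 1716.
P(M_13 = 0) = 1716/8192 = 429/2048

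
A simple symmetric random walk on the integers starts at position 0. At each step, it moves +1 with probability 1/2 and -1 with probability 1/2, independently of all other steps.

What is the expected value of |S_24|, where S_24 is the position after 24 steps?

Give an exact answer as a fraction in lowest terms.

S_24 takes values m ≡ 0 (mod 2) with |m| ≤ 24; P(S_24=m) = C(24,(24+m)/2)/2^24.
Total paths: 2^24 = 16777216
Distribution: P(S=-24)=1/16777216, P(S=-22)=24/16777216, P(S=-20)=276/16777216, P(S=-18)=2024/16777216, P(S=-16)=10626/16777216, P(S=-14)=42504/16777216, P(S=-12)=134596/16777216, P(S=-10)=346104/16777216, P(S=-8)=735471/16777216, P(S=-6)=1307504/16777216, P(S=-4)=1961256/16777216, P(S=-2)=2496144/16777216, P(S=0)=2704156/16777216, P(S=2)=2496144/16777216, P(S=4)=1961256/16777216, P(S=6)=1307504/16777216, P(S=8)=735471/16777216, P(S=10)=346104/16777216, P(S=12)=134596/16777216, P(S=14)=42504/16777216, P(S=16)=10626/16777216, P(S=18)=2024/16777216, P(S=20)=276/16777216, P(S=22)=24/16777216, P(S=24)=1/16777216
E[|S_24|] = Σ_m |m|·P(S_24=m) = 64899744/16777216 = 2028117/524288

Answer: 2028117/524288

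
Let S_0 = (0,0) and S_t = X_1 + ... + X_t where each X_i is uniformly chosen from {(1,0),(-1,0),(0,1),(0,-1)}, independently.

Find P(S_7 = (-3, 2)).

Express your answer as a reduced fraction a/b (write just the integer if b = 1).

Answer: 245/16384

Derivation:
Let h be the number of horizontal steps (so 7-h are vertical). To end at (-3,2) need (h-3)/2 right-steps and ((7-h)+2)/2 up-steps.
Sum over h with 3 ≤ h ≤ 5, h ≡ 1 (mod 2), 7-h ≡ 0 (mod 2):
h=3: C(7,3)·C(3,0)·C(4,3) = 35·1·4 = 140
h=5: C(7,5)·C(5,1)·C(2,2) = 21·5·1 = 105
Total favorable: 245
Total paths: 4^7 = 16384
P = 245/16384 = 245/16384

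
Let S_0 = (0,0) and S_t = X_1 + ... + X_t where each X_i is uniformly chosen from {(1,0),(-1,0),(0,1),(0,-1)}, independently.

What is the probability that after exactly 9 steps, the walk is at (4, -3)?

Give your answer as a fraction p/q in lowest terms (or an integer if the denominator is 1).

Let h be the number of horizontal steps (so 9-h are vertical). To end at (4,-3) need (h+4)/2 right-steps and ((9-h)-3)/2 up-steps.
Sum over h with 4 ≤ h ≤ 6, h ≡ 0 (mod 2), 9-h ≡ 1 (mod 2):
h=4: C(9,4)·C(4,4)·C(5,1) = 126·1·5 = 630
h=6: C(9,6)·C(6,5)·C(3,0) = 84·6·1 = 504
Total favorable: 1134
Total paths: 4^9 = 262144
P = 1134/262144 = 567/131072

Answer: 567/131072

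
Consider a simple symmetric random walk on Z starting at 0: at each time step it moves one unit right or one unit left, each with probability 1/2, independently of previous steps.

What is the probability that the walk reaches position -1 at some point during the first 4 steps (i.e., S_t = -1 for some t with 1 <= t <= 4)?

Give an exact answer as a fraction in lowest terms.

Count via complement. Let g(t,s) = #length-t paths at position s with S_1..S_t all ≠ -1.
g(t,s) = g(t-1,s-1) + g(t-1,s+1) for s ≠ -1; g(t,-1) = 0.
t=0: g(0,0)=1
t=1: g(1,1)=1
t=2: g(2,0)=1 g(2,2)=1
t=3: g(3,1)=2 g(3,3)=1
t=4: g(4,0)=2 g(4,2)=3 g(4,4)=1
Paths never hitting -1: Σ_s g(4,s) = 6
Paths hitting -1: 2^4 - 6 = 10
P = 10/16 = 5/8

Answer: 5/8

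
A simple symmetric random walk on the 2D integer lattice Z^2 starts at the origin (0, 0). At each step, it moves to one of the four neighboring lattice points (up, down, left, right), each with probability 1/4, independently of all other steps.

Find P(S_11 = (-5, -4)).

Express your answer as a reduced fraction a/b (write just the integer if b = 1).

Answer: 2541/2097152

Derivation:
Let h be the number of horizontal steps (so 11-h are vertical). To end at (-5,-4) need (h-5)/2 right-steps and ((11-h)-4)/2 up-steps.
Sum over h with 5 ≤ h ≤ 7, h ≡ 1 (mod 2), 11-h ≡ 0 (mod 2):
h=5: C(11,5)·C(5,0)·C(6,1) = 462·1·6 = 2772
h=7: C(11,7)·C(7,1)·C(4,0) = 330·7·1 = 2310
Total favorable: 5082
Total paths: 4^11 = 4194304
P = 5082/4194304 = 2541/2097152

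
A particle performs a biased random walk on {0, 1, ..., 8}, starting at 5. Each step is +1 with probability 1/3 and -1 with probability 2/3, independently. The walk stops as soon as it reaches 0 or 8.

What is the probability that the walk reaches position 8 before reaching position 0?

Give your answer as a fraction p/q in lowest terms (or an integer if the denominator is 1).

Answer: 31/255

Derivation:
Biased walk: p = 1/3, q = 2/3, r = q/p = 2
Gambler's ruin: P(hit 8 before 0 | start at 5) = (1 - r^a)/(1 - r^N)
r^5 = 32; r^8 = 256
P = (1 - 32) / (1 - 256) = -31 / -255 = 31/255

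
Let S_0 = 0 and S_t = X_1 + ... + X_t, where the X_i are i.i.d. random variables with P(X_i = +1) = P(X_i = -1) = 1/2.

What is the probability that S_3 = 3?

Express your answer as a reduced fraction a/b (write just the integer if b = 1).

To reach position 3 after 3 steps: need 3 steps of +1 and 0 of -1.
Favorable paths: C(3,3) = 1
Total paths: 2^3 = 8
P = 1/8 = 1/8

Answer: 1/8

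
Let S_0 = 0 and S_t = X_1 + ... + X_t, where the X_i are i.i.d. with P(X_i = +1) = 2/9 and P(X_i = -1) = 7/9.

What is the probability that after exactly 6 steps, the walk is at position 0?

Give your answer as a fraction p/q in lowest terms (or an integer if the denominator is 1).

To be at 0 after 6 steps: need exactly 3 steps of +1 and 3 of -1.
Number of such sequences: C(6,3) = 20
Each has probability (2/9)^3 · (7/9)^3 = 2744/531441
P = 20 · 2744/531441 = 54880/531441

Answer: 54880/531441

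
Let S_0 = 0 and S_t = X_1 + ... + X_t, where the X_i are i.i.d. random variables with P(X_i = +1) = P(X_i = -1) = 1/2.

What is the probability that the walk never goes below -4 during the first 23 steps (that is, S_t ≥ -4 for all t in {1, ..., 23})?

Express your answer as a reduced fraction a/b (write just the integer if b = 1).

Let f(t,s) = #length-t paths at position s with S_1..S_t all ≥ -4.
f(t,s) = f(t-1,s-1) + f(t-1,s+1) for s ≥ -4; f(t,s) = 0 for s < -4.
t=0: f(0,0)=1
t=1: f(1,-1)=1 f(1,1)=1
t=2: f(2,-2)=1 f(2,0)=2 f(2,2)=1
t=3: f(3,-3)=1 f(3,-1)=3 f(3,1)=3 f(3,3)=1
t=4: f(4,-4)=1 f(4,-2)=4 f(4,0)=6 f(4,2)=4 f(4,4)=1
t=5: f(5,-3)=5 f(5,-1)=10 f(5,1)=10 f(5,3)=5 f(5,5)=1
t=6: f(6,-4)=5 f(6,-2)=15 f(6,0)=20 f(6,2)=15 f(6,4)=6 f(6,6)=1
t=7: f(7,-3)=20 f(7,-1)=35 f(7,1)=35 f(7,3)=21 f(7,5)=7 f(7,7)=1
t=8: f(8,-4)=20 f(8,-2)=55 f(8,0)=70 f(8,2)=56 f(8,4)=28 f(8,6)=8 f(8,8)=1
t=9: f(9,-3)=75 f(9,-1)=125 f(9,1)=126 f(9,3)=84 f(9,5)=36 f(9,7)=9 f(9,9)=1
t=10: f(10,-4)=75 f(10,-2)=200 f(10,0)=251 f(10,2)=210 f(10,4)=120 f(10,6)=45 f(10,8)=10 f(10,10)=1
t=11: f(11,-3)=275 f(11,-1)=451 f(11,1)=461 f(11,3)=330 f(11,5)=165 f(11,7)=55 f(11,9)=11 f(11,11)=1
t=12: f(12,-4)=275 f(12,-2)=726 f(12,0)=912 f(12,2)=791 f(12,4)=495 f(12,6)=220 f(12,8)=66 f(12,10)=12 f(12,12)=1
t=13: f(13,-3)=1001 f(13,-1)=1638 f(13,1)=1703 f(13,3)=1286 f(13,5)=715 f(13,7)=286 f(13,9)=78 f(13,11)=13 f(13,13)=1
t=14: f(14,-4)=1001 f(14,-2)=2639 f(14,0)=3341 f(14,2)=2989 f(14,4)=2001 f(14,6)=1001 f(14,8)=364 f(14,10)=91 f(14,12)=14 f(14,14)=1
t=15: f(15,-3)=3640 f(15,-1)=5980 f(15,1)=6330 f(15,3)=4990 f(15,5)=3002 f(15,7)=1365 f(15,9)=455 f(15,11)=105 f(15,13)=15 f(15,15)=1
t=16: f(16,-4)=3640 f(16,-2)=9620 f(16,0)=12310 f(16,2)=11320 f(16,4)=7992 f(16,6)=4367 f(16,8)=1820 f(16,10)=560 f(16,12)=120 f(16,14)=16 f(16,16)=1
t=17: f(17,-3)=13260 f(17,-1)=21930 f(17,1)=23630 f(17,3)=19312 f(17,5)=12359 f(17,7)=6187 f(17,9)=2380 f(17,11)=680 f(17,13)=136 f(17,15)=17 f(17,17)=1
t=18: f(18,-4)=13260 f(18,-2)=35190 f(18,0)=45560 f(18,2)=42942 f(18,4)=31671 f(18,6)=18546 f(18,8)=8567 f(18,10)=3060 f(18,12)=816 f(18,14)=153 f(18,16)=18 f(18,18)=1
t=19: f(19,-3)=48450 f(19,-1)=80750 f(19,1)=88502 f(19,3)=74613 f(19,5)=50217 f(19,7)=27113 f(19,9)=11627 f(19,11)=3876 f(19,13)=969 f(19,15)=171 f(19,17)=19 f(19,19)=1
t=20: f(20,-4)=48450 f(20,-2)=129200 f(20,0)=169252 f(20,2)=163115 f(20,4)=124830 f(20,6)=77330 f(20,8)=38740 f(20,10)=15503 f(20,12)=4845 f(20,14)=1140 f(20,16)=190 f(20,18)=20 f(20,20)=1
t=21: f(21,-3)=177650 f(21,-1)=298452 f(21,1)=332367 f(21,3)=287945 f(21,5)=202160 f(21,7)=116070 f(21,9)=54243 f(21,11)=20348 f(21,13)=5985 f(21,15)=1330 f(21,17)=210 f(21,19)=21 f(21,21)=1
t=22: f(22,-4)=177650 f(22,-2)=476102 f(22,0)=630819 f(22,2)=620312 f(22,4)=490105 f(22,6)=318230 f(22,8)=170313 f(22,10)=74591 f(22,12)=26333 f(22,14)=7315 f(22,16)=1540 f(22,18)=231 f(22,20)=22 f(22,22)=1
t=23: f(23,-3)=653752 f(23,-1)=1106921 f(23,1)=1251131 f(23,3)=1110417 f(23,5)=808335 f(23,7)=488543 f(23,9)=244904 f(23,11)=100924 f(23,13)=33648 f(23,15)=8855 f(23,17)=1771 f(23,19)=253 f(23,21)=23 f(23,23)=1
Σ_s f(23,s) = 5809478
P = 5809478/8388608 = 2904739/4194304

Answer: 2904739/4194304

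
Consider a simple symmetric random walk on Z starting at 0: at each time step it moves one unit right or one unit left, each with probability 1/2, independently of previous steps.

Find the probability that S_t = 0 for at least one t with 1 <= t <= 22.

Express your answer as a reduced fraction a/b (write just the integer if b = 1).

Answer: 436109/524288

Derivation:
Count via complement. Let g(t,s) = #length-t paths at position s with S_1..S_t all ≠ 0.
g(t,s) = g(t-1,s-1) + g(t-1,s+1) for s ≠ 0; g(t,0) = 0.
t=0: g(0,0)=1
t=1: g(1,-1)=1 g(1,1)=1
t=2: g(2,-2)=1 g(2,2)=1
t=3: g(3,-3)=1 g(3,-1)=1 g(3,1)=1 g(3,3)=1
t=4: g(4,-4)=1 g(4,-2)=2 g(4,2)=2 g(4,4)=1
t=5: g(5,-5)=1 g(5,-3)=3 g(5,-1)=2 g(5,1)=2 g(5,3)=3 g(5,5)=1
t=6: g(6,-6)=1 g(6,-4)=4 g(6,-2)=5 g(6,2)=5 g(6,4)=4 g(6,6)=1
t=7: g(7,-7)=1 g(7,-5)=5 g(7,-3)=9 g(7,-1)=5 g(7,1)=5 g(7,3)=9 g(7,5)=5 g(7,7)=1
t=8: g(8,-8)=1 g(8,-6)=6 g(8,-4)=14 g(8,-2)=14 g(8,2)=14 g(8,4)=14 g(8,6)=6 g(8,8)=1
t=9: g(9,-9)=1 g(9,-7)=7 g(9,-5)=20 g(9,-3)=28 g(9,-1)=14 g(9,1)=14 g(9,3)=28 g(9,5)=20 g(9,7)=7 g(9,9)=1
t=10: g(10,-10)=1 g(10,-8)=8 g(10,-6)=27 g(10,-4)=48 g(10,-2)=42 g(10,2)=42 g(10,4)=48 g(10,6)=27 g(10,8)=8 g(10,10)=1
t=11: g(11,-11)=1 g(11,-9)=9 g(11,-7)=35 g(11,-5)=75 g(11,-3)=90 g(11,-1)=42 g(11,1)=42 g(11,3)=90 g(11,5)=75 g(11,7)=35 g(11,9)=9 g(11,11)=1
t=12: g(12,-12)=1 g(12,-10)=10 g(12,-8)=44 g(12,-6)=110 g(12,-4)=165 g(12,-2)=132 g(12,2)=132 g(12,4)=165 g(12,6)=110 g(12,8)=44 g(12,10)=10 g(12,12)=1
t=13: g(13,-13)=1 g(13,-11)=11 g(13,-9)=54 g(13,-7)=154 g(13,-5)=275 g(13,-3)=297 g(13,-1)=132 g(13,1)=132 g(13,3)=297 g(13,5)=275 g(13,7)=154 g(13,9)=54 g(13,11)=11 g(13,13)=1
t=14: g(14,-14)=1 g(14,-12)=12 g(14,-10)=65 g(14,-8)=208 g(14,-6)=429 g(14,-4)=572 g(14,-2)=429 g(14,2)=429 g(14,4)=572 g(14,6)=429 g(14,8)=208 g(14,10)=65 g(14,12)=12 g(14,14)=1
t=15: g(15,-15)=1 g(15,-13)=13 g(15,-11)=77 g(15,-9)=273 g(15,-7)=637 g(15,-5)=1001 g(15,-3)=1001 g(15,-1)=429 g(15,1)=429 g(15,3)=1001 g(15,5)=1001 g(15,7)=637 g(15,9)=273 g(15,11)=77 g(15,13)=13 g(15,15)=1
t=16: g(16,-16)=1 g(16,-14)=14 g(16,-12)=90 g(16,-10)=350 g(16,-8)=910 g(16,-6)=1638 g(16,-4)=2002 g(16,-2)=1430 g(16,2)=1430 g(16,4)=2002 g(16,6)=1638 g(16,8)=910 g(16,10)=350 g(16,12)=90 g(16,14)=14 g(16,16)=1
t=17: g(17,-17)=1 g(17,-15)=15 g(17,-13)=104 g(17,-11)=440 g(17,-9)=1260 g(17,-7)=2548 g(17,-5)=3640 g(17,-3)=3432 g(17,-1)=1430 g(17,1)=1430 g(17,3)=3432 g(17,5)=3640 g(17,7)=2548 g(17,9)=1260 g(17,11)=440 g(17,13)=104 g(17,15)=15 g(17,17)=1
t=18: g(18,-18)=1 g(18,-16)=16 g(18,-14)=119 g(18,-12)=544 g(18,-10)=1700 g(18,-8)=3808 g(18,-6)=6188 g(18,-4)=7072 g(18,-2)=4862 g(18,2)=4862 g(18,4)=7072 g(18,6)=6188 g(18,8)=3808 g(18,10)=1700 g(18,12)=544 g(18,14)=119 g(18,16)=16 g(18,18)=1
t=19: g(19,-19)=1 g(19,-17)=17 g(19,-15)=135 g(19,-13)=663 g(19,-11)=2244 g(19,-9)=5508 g(19,-7)=9996 g(19,-5)=13260 g(19,-3)=11934 g(19,-1)=4862 g(19,1)=4862 g(19,3)=11934 g(19,5)=13260 g(19,7)=9996 g(19,9)=5508 g(19,11)=2244 g(19,13)=663 g(19,15)=135 g(19,17)=17 g(19,19)=1
t=20: g(20,-20)=1 g(20,-18)=18 g(20,-16)=152 g(20,-14)=798 g(20,-12)=2907 g(20,-10)=7752 g(20,-8)=15504 g(20,-6)=23256 g(20,-4)=25194 g(20,-2)=16796 g(20,2)=16796 g(20,4)=25194 g(20,6)=23256 g(20,8)=15504 g(20,10)=7752 g(20,12)=2907 g(20,14)=798 g(20,16)=152 g(20,18)=18 g(20,20)=1
t=21: g(21,-21)=1 g(21,-19)=19 g(21,-17)=170 g(21,-15)=950 g(21,-13)=3705 g(21,-11)=10659 g(21,-9)=23256 g(21,-7)=38760 g(21,-5)=48450 g(21,-3)=41990 g(21,-1)=16796 g(21,1)=16796 g(21,3)=41990 g(21,5)=48450 g(21,7)=38760 g(21,9)=23256 g(21,11)=10659 g(21,13)=3705 g(21,15)=950 g(21,17)=170 g(21,19)=19 g(21,21)=1
t=22: g(22,-22)=1 g(22,-20)=20 g(22,-18)=189 g(22,-16)=1120 g(22,-14)=4655 g(22,-12)=14364 g(22,-10)=33915 g(22,-8)=62016 g(22,-6)=87210 g(22,-4)=90440 g(22,-2)=58786 g(22,2)=58786 g(22,4)=90440 g(22,6)=87210 g(22,8)=62016 g(22,10)=33915 g(22,12)=14364 g(22,14)=4655 g(22,16)=1120 g(22,18)=189 g(22,20)=20 g(22,22)=1
Paths never hitting 0: Σ_s g(22,s) = 705432
Paths hitting 0: 2^22 - 705432 = 3488872
P = 3488872/4194304 = 436109/524288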